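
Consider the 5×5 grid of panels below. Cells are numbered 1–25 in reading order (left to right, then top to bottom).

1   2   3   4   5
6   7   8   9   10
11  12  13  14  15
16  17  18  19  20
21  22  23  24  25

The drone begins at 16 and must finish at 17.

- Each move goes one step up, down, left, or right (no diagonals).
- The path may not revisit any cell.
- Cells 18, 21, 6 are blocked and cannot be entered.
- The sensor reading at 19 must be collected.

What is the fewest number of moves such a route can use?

Any route passes through 19 somewhere between 16 and 17. Summing Manhattan distances along the two legs (16 → 19 → 17) gives a lower bound of 3 + 2 = 5 moves.
That bound ignores the blocked cells. Measuring each leg by the fewest moves that actually steer around them (16→19: 5; 19→17: 4) raises the lower bound to 9.
A route of 9 moves exists: 16 → 11 → 12 → 13 → 14 → 19 → 24 → 23 → 22 → 17.
Since 9 matches that lower bound, it is optimal.

9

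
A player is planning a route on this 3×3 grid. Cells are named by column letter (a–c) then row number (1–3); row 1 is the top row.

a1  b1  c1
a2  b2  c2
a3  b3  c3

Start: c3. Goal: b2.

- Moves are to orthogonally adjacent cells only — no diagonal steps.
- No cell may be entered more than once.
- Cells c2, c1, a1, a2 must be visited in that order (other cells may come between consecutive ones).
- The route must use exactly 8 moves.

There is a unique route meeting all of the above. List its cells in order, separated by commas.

c3, c2, c1, b1, a1, a2, a3, b3, b2

The waypoints must appear in the order c2, c1, a1, a2, with no cell reused.
Route from c3: up 2 to c1, left 2 to a1, down 2 to a3, right 1 to b3, up 1 to b2 — 8 moves in all.
Check: order respected (c2 at step 1, c1 at step 2, a1 at step 4, a2 at step 5); 8 moves as required.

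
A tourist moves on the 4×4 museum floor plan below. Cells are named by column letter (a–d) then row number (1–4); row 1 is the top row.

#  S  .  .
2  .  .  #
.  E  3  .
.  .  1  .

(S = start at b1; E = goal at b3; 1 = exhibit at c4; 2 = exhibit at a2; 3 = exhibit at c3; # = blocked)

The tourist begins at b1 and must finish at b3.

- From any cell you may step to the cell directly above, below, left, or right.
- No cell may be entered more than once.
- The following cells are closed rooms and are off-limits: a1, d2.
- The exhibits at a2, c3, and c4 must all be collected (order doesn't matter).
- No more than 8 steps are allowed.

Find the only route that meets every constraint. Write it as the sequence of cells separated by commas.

Any route must reach a2, c3, and c4 and still end at b3 within 8 moves, so the order of the required stops is forced.
Route from b1: down to b2, left to a2, 2× down (reaching a4), 2× right (reaching c4), up to c3, left to b3 — 8 moves in all.
Check: all required cells visited; 8 ≤ 8 moves.

b1, b2, a2, a3, a4, b4, c4, c3, b3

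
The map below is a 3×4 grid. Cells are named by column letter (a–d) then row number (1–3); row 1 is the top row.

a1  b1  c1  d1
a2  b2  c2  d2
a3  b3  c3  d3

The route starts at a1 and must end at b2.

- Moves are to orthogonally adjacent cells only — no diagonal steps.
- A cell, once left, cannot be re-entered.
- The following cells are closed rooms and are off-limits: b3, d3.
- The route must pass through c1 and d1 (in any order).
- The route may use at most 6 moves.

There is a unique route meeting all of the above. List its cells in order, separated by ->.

Any route must reach c1 and d1 and still end at b2 within 6 moves, so the order of the required stops is forced.
Route from a1: 3× right (reaching d1), down to d2, 2× left (reaching b2) — 6 moves in all.
Check: all required cells visited; 6 ≤ 6 moves.

a1 -> b1 -> c1 -> d1 -> d2 -> c2 -> b2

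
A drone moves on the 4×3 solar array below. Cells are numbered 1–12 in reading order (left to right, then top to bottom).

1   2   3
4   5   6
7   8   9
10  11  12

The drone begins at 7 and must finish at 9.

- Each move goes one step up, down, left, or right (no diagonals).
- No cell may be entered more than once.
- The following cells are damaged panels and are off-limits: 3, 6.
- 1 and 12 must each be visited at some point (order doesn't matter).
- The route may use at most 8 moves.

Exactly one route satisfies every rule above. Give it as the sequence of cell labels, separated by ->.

The 8-move cap with required stops at 1, 12 leaves no slack for detours.
Route from 7: up 2 to 1, right 1 to 2, down 3 to 11, right 1 to 12, up 1 to 9 — 8 moves in all.
Check: all required cells visited; 8 ≤ 8 moves.

7 -> 4 -> 1 -> 2 -> 5 -> 8 -> 11 -> 12 -> 9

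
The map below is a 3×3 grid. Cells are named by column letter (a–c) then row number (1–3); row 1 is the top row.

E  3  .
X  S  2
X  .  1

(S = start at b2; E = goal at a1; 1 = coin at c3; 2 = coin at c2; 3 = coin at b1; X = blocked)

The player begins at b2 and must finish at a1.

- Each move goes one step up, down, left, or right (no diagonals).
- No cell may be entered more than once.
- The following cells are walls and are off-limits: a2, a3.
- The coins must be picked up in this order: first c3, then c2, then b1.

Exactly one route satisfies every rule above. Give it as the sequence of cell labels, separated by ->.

The waypoints must appear in the order c3, c2, b1, with no cell reused.
Route from b2: down to b3, right to c3, 2× up (reaching c1), 2× left (reaching a1) — 6 moves in all.
Check: order respected (1 at step 2, 2 at step 3, 3 at step 5).

b2 -> b3 -> c3 -> c2 -> c1 -> b1 -> a1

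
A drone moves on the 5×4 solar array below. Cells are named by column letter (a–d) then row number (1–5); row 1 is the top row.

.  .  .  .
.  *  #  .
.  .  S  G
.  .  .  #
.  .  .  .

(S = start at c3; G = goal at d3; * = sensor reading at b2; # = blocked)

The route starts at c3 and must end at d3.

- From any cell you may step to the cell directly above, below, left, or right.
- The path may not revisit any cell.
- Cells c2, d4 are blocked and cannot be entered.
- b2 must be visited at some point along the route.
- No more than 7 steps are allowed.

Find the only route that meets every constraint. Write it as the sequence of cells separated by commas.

The budget equals the shortest possible length, so every move has to be on a shortest route through the required cells.
Route from c3: left to b3, 2× up (reaching b1), 2× right (reaching d1), 2× down (reaching d3) — 7 moves in all.
Check: all required cells visited; 7 ≤ 7 moves.

c3, b3, b2, b1, c1, d1, d2, d3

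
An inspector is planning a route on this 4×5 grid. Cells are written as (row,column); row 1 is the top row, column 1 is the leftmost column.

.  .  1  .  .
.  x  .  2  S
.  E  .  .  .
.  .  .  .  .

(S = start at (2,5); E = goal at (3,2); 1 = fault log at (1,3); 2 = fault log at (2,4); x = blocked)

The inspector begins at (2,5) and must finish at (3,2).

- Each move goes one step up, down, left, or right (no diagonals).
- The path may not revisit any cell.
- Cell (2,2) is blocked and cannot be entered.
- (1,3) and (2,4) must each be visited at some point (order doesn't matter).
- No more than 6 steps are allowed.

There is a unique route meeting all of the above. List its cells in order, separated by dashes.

The budget equals the shortest possible length, so every move has to be on a shortest route through the required cells.
Route from (2,5): left 1 to (2,4), up 1 to (1,4), left 1 to (1,3), down 2 to (3,3), left 1 to (3,2) — 6 moves in all.
Check: all required cells visited; 6 ≤ 6 moves.

(2,5) - (2,4) - (1,4) - (1,3) - (2,3) - (3,3) - (3,2)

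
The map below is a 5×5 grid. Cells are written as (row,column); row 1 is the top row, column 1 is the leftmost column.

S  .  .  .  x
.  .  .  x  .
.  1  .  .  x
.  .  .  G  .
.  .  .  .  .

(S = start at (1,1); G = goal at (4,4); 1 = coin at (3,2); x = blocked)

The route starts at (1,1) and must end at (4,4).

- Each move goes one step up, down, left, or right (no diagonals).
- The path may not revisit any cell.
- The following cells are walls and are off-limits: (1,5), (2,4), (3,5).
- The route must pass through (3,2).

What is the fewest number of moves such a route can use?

6

Any route passes through (3,2) somewhere between (1,1) and (4,4). Summing Manhattan distances along the two legs ((1,1) → (3,2) → (4,4)) gives a lower bound of 3 + 3 = 6 moves.
A route of 6 moves achieves this: (1,1) → (2,1) → (3,1) → (3,2) → (4,2) → (4,3) → (4,4).
Since 6 matches the lower bound, it is optimal.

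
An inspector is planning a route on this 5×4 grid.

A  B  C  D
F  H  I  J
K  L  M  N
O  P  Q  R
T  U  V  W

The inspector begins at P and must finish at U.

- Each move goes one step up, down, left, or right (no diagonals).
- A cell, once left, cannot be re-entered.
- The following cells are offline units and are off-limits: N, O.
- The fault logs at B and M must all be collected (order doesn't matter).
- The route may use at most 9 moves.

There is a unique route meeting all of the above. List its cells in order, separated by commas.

P, L, H, B, C, I, M, Q, V, U

The 9-move cap with required stops at B, M leaves no slack for detours.
Route from P: up 3 to B, right 1 to C, down 4 to V, left 1 to U — 9 moves in all.
Check: all required cells visited; 9 ≤ 9 moves.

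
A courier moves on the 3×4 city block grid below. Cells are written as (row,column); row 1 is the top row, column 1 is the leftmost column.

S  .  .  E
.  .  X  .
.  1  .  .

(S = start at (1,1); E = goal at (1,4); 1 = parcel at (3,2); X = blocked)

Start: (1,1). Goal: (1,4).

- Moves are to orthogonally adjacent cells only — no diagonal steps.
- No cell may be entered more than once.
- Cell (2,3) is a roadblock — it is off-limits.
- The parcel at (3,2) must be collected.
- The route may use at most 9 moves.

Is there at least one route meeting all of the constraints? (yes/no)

yes

One route that works: (1,1) → (2,1) → (3,1) → (3,2) → (2,2) → (1,2) → (1,3) → (1,4).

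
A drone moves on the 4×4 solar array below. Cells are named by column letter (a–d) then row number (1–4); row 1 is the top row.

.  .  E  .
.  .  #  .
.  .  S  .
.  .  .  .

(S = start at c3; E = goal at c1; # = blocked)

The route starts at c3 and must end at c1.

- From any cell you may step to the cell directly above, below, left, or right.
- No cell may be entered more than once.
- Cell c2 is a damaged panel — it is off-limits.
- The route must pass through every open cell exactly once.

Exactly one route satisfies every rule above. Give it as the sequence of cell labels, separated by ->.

Need to visit all 15 open cells exactly once, starting at c3 and ending at c1.
Route from c3: left 1 to b3, up 2 to b1, left 1 to a1, down 3 to a4, right 3 to d4, up 3 to d1, left 1 to c1 — 14 moves in all.
Check: all 15 open cells covered.

c3 -> b3 -> b2 -> b1 -> a1 -> a2 -> a3 -> a4 -> b4 -> c4 -> d4 -> d3 -> d2 -> d1 -> c1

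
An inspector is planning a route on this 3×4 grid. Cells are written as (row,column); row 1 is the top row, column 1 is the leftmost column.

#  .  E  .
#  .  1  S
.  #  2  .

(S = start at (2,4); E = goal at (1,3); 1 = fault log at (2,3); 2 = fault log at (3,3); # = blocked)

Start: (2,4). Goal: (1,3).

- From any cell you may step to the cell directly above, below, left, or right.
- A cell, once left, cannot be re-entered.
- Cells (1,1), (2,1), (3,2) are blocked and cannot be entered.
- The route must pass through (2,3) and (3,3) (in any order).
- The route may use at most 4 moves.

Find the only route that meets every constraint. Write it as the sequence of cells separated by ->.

Any route must reach (2,3) and (3,3) and still end at (1,3) within 4 moves, so the order of the required stops is forced.
Route from (2,4): down to (3,4), left to (3,3), 2× up (reaching (1,3)) — 4 moves in all.
Check: all required cells visited; 4 ≤ 4 moves.

(2,4) -> (3,4) -> (3,3) -> (2,3) -> (1,3)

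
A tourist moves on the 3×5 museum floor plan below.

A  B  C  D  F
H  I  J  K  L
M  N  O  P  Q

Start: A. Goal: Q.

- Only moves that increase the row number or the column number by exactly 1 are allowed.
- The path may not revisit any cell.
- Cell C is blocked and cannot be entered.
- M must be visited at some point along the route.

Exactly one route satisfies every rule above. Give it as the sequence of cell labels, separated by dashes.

A - H - M - N - O - P - Q

Moves only go right or down, so the column and row indices never decrease.
Route from A: down 2 to M, right 4 to Q — 6 moves in all.
Check: all required cells visited.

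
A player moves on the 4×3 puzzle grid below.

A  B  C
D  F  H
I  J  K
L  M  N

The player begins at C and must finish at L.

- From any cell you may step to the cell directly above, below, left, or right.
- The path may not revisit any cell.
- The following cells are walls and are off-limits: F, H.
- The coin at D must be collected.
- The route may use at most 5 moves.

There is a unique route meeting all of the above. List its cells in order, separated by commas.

C, B, A, D, I, L

The 5-move cap with required stops at D leaves no slack for detours.
Route from C: left 2 to A, down 3 to L — 5 moves in all.
Check: all required cells visited; 5 ≤ 5 moves.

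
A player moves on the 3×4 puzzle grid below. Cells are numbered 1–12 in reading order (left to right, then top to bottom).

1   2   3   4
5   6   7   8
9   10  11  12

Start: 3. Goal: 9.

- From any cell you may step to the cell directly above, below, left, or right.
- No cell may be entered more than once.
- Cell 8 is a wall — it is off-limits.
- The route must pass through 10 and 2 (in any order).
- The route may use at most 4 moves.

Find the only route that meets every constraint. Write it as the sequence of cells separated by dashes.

Any route must reach 10 and 2 and still end at 9 within 4 moves, so the order of the required stops is forced.
Route from 3: left 1 to 2, down 2 to 10, left 1 to 9 — 4 moves in all.
Check: all required cells visited; 4 ≤ 4 moves.

3 - 2 - 6 - 10 - 9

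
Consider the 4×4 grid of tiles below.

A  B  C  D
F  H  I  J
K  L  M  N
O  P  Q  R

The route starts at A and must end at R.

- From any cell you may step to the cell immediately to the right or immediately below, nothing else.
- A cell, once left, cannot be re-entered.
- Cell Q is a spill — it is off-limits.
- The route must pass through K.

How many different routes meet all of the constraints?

A right/down-only route from A to R makes exactly 3 down-moves and 3 right-moves in some order.
With no other constraints that would be C(6,3) = 20 routes.
Split at K and multiply the segment counts (each segment already excludes blocked cells): A→K: 1; K→R: 1; product = 1.
That gives 1 route.

1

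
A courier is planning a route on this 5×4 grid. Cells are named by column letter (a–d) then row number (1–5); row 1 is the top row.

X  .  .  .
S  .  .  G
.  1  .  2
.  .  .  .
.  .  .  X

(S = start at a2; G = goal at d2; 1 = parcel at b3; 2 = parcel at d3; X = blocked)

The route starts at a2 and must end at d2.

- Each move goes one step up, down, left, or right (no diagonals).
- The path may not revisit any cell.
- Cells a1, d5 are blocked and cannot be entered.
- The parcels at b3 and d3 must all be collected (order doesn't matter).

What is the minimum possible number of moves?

5

Any route passes through b3 and d3 in some order between a2 and d2. Summing Manhattan distances along each leg and taking the cheapest ordering (a2 → b3 → d3 → d2) gives a lower bound of 2 + 2 + 1 = 5 moves.
A route of 5 moves achieves this: a2 → a3 → b3 → c3 → d3 → d2.
Since 5 matches the lower bound, it is optimal.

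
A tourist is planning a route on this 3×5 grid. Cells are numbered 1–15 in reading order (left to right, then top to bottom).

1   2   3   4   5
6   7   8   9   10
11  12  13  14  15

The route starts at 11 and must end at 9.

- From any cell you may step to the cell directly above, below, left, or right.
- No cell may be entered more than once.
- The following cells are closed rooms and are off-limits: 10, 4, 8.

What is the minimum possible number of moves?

4

The Manhattan distance from 11 to 9 is |3−2| + |1−4| = 4, so at least 4 moves are needed.
A route of 4 moves achieves this: 11 → 12 → 13 → 14 → 9.
Since 4 matches the lower bound, it is optimal.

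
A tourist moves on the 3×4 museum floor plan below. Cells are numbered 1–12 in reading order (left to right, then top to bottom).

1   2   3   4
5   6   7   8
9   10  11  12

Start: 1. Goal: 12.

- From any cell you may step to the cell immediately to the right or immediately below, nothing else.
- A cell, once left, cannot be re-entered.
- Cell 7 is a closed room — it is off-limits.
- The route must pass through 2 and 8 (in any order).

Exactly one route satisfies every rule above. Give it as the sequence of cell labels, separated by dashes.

Moves only go right or down, so the column and row indices never decrease.
Route from 1: 3× right (reaching 4), 2× down (reaching 12) — 5 moves in all.
Check: all required cells visited.

1 - 2 - 3 - 4 - 8 - 12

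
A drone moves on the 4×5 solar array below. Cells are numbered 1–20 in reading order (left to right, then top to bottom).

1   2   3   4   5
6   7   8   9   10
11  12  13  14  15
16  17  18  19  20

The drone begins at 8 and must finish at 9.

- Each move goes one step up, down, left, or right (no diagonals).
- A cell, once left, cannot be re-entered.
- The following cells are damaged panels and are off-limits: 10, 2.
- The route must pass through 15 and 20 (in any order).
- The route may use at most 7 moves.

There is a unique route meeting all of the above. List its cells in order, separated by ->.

The budget equals the shortest possible length, so every move has to be on a shortest route through the required cells.
Route from 8: down 2 to 18, right 2 to 20, up 1 to 15, left 1 to 14, up 1 to 9 — 7 moves in all.
Check: all required cells visited; 7 ≤ 7 moves.

8 -> 13 -> 18 -> 19 -> 20 -> 15 -> 14 -> 9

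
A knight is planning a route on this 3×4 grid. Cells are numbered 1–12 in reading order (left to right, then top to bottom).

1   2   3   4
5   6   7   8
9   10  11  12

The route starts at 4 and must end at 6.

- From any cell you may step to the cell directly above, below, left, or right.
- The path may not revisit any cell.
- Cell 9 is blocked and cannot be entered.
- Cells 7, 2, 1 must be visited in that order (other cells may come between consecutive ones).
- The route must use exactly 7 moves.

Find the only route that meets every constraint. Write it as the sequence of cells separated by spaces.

4 8 7 3 2 1 5 6

The waypoints must appear in the order 7, 2, 1, with no cell reused.
Route from 4: down 1 to 8, left 1 to 7, up 1 to 3, left 2 to 1, down 1 to 5, right 1 to 6 — 7 moves in all.
Check: order respected (7 at step 2, 2 at step 4, 1 at step 5); 7 moves as required.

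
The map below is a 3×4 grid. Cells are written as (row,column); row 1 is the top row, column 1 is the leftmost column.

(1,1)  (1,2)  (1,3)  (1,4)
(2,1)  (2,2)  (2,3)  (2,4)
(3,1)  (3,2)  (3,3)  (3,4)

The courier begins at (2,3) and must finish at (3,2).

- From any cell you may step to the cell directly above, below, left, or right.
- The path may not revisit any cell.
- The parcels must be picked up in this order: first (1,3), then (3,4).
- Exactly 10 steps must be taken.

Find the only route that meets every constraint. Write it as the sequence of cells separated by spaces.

(2,3) (2,2) (2,1) (1,1) (1,2) (1,3) (1,4) (2,4) (3,4) (3,3) (3,2)

The waypoints must appear in the order (1,3), (3,4), with no cell reused.
Route from (2,3): left 2 to (2,1), up 1 to (1,1), right 3 to (1,4), down 2 to (3,4), left 2 to (3,2) — 10 moves in all.
Check: order respected ((1,3) at step 5, (3,4) at step 8); 10 moves as required.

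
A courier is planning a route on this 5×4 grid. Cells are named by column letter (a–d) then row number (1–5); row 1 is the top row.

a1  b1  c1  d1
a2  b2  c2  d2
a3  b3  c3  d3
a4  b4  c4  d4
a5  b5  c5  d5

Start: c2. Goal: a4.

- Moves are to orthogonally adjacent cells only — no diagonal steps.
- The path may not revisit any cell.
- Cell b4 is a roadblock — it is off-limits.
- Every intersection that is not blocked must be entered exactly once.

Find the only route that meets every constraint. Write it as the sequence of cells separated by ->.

c2 -> b2 -> b3 -> a3 -> a2 -> a1 -> b1 -> c1 -> d1 -> d2 -> d3 -> c3 -> c4 -> d4 -> d5 -> c5 -> b5 -> a5 -> a4

Need to visit all 19 open cells exactly once, starting at c2 and ending at a4.
Route from c2: left to b2, down to b3, left to a3, 2× up (reaching a1), 3× right (reaching d1), 2× down (reaching d3), left to c3, down to c4, right to d4, down to d5, 3× left (reaching a5), up to a4 — 18 moves in all.
Check: all 19 open cells covered.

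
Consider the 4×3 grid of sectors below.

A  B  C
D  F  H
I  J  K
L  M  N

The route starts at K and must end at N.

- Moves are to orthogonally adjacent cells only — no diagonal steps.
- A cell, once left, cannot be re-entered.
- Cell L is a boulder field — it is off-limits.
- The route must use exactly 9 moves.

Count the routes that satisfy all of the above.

4

Need simple routes of exactly 9 moves from K to N (Manhattan distance 1, so 4 moves are spent on a detour and 4 undoing it).
Enumerating: K H C B F D I J M N | K H C B A D I J M N | K H C B A D F J M N | K H F B A D I J M N.
That gives 4 routes.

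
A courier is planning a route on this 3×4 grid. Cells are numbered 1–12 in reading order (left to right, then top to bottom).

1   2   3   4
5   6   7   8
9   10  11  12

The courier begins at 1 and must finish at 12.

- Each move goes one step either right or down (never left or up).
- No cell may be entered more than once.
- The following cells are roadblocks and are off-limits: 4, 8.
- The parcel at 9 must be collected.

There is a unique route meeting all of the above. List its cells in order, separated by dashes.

1 - 5 - 9 - 10 - 11 - 12

Moves only go right or down, so the column and row indices never decrease.
Route from 1: 2× down (reaching 9), 3× right (reaching 12) — 5 moves in all.
Check: all required cells visited.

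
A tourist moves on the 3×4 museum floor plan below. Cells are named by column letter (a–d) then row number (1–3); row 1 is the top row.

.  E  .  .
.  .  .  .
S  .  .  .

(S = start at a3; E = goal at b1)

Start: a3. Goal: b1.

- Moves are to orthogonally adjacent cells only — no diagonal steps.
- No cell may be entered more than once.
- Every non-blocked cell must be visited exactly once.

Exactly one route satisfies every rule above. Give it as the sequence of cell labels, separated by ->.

Need to visit all 12 open cells exactly once, starting at a3 and ending at b1.
Route from a3: right 3 to d3, up 2 to d1, left 1 to c1, down 1 to c2, left 2 to a2, up 1 to a1, right 1 to b1 — 11 moves in all.
Check: all 12 open cells covered.

a3 -> b3 -> c3 -> d3 -> d2 -> d1 -> c1 -> c2 -> b2 -> a2 -> a1 -> b1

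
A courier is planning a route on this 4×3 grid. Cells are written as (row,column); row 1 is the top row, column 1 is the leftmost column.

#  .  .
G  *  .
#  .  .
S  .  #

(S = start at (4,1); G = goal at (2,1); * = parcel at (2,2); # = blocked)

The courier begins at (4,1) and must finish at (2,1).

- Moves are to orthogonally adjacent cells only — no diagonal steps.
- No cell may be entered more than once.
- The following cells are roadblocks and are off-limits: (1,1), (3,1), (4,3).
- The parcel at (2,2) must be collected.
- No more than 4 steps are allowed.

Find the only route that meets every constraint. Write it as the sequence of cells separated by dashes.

(4,1) - (4,2) - (3,2) - (2,2) - (2,1)

The 4-move cap with required stops at (2,2) leaves no slack for detours.
Route from (4,1): right 1 to (4,2), up 2 to (2,2), left 1 to (2,1) — 4 moves in all.
Check: all required cells visited; 4 ≤ 4 moves.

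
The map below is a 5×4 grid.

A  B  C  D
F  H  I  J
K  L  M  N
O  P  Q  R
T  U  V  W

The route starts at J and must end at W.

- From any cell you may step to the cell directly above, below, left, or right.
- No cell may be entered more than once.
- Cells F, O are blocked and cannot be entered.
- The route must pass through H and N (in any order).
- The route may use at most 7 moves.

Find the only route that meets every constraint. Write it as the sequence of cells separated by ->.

J -> I -> H -> L -> M -> N -> R -> W

Any route must reach H and N and still end at W within 7 moves, so the order of the required stops is forced.
Route from J: left 2 to H, down 1 to L, right 2 to N, down 2 to W — 7 moves in all.
Check: all required cells visited; 7 ≤ 7 moves.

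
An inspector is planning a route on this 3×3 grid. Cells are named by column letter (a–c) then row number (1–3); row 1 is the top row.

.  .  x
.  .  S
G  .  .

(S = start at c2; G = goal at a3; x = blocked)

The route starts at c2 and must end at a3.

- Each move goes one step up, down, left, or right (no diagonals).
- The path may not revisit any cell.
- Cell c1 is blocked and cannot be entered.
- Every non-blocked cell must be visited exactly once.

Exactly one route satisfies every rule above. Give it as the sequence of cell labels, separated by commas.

Need to visit all 8 open cells exactly once, starting at c2 and ending at a3.
Cell c3 has only two open neighbours (c2 and b3), so the path must pass straight through it: one of those is the cell it's entered from and the other is where it exits.
Route from c2: down to c3, left to b3, 2× up (reaching b1), left to a1, 2× down (reaching a3) — 7 moves in all.
Check: all 8 open cells covered.

c2, c3, b3, b2, b1, a1, a2, a3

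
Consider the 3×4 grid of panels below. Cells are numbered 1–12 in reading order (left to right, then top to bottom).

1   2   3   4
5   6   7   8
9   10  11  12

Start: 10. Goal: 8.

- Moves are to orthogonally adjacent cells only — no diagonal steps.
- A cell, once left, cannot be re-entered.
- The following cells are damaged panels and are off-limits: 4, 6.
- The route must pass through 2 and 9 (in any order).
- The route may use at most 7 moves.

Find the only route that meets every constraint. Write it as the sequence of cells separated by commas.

The 7-move cap with required stops at 2, 9 leaves no slack for detours.
Route from 10: left 1 to 9, up 2 to 1, right 2 to 3, down 1 to 7, right 1 to 8 — 7 moves in all.
Check: all required cells visited; 7 ≤ 7 moves.

10, 9, 5, 1, 2, 3, 7, 8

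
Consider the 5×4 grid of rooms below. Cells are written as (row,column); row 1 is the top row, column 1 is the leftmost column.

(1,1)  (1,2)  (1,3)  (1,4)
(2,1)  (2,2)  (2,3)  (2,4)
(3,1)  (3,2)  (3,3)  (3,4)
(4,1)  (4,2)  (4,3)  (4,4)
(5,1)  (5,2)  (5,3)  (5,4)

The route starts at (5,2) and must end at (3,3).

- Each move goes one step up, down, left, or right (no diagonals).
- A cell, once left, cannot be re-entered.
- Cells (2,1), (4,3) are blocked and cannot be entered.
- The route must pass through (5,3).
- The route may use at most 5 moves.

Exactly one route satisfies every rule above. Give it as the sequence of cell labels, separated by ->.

The 5-move cap with required stops at (5,3) leaves no slack for detours.
Route from (5,2): right 2 to (5,4), up 2 to (3,4), left 1 to (3,3) — 5 moves in all.
Check: all required cells visited; 5 ≤ 5 moves.

(5,2) -> (5,3) -> (5,4) -> (4,4) -> (3,4) -> (3,3)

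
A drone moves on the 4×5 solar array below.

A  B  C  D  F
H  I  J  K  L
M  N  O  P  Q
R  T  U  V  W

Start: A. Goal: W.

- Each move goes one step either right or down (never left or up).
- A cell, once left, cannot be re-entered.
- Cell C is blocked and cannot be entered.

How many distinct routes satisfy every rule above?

A right/down-only route from A to W makes exactly 3 down-moves and 4 right-moves in some order.
With no other constraints that would be C(7,3) = 35 routes.
Subtract routes through each blocked cell (inclusion–exclusion for overlaps): − through C: 10 → 25.
That gives 25 routes.

25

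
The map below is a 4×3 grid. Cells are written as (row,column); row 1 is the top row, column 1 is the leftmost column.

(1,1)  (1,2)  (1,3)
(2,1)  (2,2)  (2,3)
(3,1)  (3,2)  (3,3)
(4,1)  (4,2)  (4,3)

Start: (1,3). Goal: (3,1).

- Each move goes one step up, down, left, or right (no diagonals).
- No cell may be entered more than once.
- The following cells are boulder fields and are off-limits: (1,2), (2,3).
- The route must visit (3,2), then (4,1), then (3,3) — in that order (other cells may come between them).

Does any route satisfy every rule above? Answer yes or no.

The blocked cells wall (3,2) off from (1,3) completely — no sequence of moves reaches it at all, so no route can satisfy the rules.

no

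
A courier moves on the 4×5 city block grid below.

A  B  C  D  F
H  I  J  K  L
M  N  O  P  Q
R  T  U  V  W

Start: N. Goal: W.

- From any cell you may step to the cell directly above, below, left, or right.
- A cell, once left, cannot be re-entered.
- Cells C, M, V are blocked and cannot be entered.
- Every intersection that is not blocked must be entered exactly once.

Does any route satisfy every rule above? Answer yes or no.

no

Cell R has only one open neighbour but is neither the start nor the goal, so a Hamiltonian route would have to both enter and leave it through the same neighbour — impossible without revisiting.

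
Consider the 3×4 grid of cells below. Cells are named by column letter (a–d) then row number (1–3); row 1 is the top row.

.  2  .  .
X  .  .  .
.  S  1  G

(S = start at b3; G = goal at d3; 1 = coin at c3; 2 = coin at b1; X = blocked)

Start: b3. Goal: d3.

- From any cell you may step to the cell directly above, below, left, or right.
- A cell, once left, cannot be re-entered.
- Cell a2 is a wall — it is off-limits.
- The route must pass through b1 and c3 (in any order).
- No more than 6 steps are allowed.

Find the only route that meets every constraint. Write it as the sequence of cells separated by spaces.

b3 b2 b1 c1 c2 c3 d3

Any route must reach b1 and c3 and still end at d3 within 6 moves, so the order of the required stops is forced.
Route from b3: 2× up (reaching b1), right to c1, 2× down (reaching c3), right to d3 — 6 moves in all.
Check: all required cells visited; 6 ≤ 6 moves.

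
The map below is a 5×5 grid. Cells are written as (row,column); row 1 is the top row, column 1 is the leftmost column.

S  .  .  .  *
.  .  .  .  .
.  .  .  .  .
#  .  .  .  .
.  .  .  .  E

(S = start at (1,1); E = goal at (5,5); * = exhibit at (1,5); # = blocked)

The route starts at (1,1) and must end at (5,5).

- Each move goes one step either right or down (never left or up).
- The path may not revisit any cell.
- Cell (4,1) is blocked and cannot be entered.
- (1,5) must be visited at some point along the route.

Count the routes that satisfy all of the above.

1

A right/down-only route from (1,1) to (5,5) makes exactly 4 down-moves and 4 right-moves in some order.
With no other constraints that would be C(8,4) = 70 routes.
Split at (1,5) and multiply the segment counts (each segment already excludes blocked cells): (1,1)→(1,5): 1; (1,5)→(5,5): 1; product = 1.
That gives 1 route.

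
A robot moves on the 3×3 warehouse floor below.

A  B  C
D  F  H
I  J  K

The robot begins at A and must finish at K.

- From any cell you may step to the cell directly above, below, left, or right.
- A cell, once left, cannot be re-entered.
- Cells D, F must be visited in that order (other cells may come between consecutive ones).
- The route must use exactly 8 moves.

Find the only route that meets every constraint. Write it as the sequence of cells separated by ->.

A -> D -> I -> J -> F -> B -> C -> H -> K

The waypoints must appear in the order D, F, with no cell reused.
Route from A: 2× down (reaching I), right to J, 2× up (reaching B), right to C, 2× down (reaching K) — 8 moves in all.
Check: order respected (D at step 1, F at step 4); 8 moves as required.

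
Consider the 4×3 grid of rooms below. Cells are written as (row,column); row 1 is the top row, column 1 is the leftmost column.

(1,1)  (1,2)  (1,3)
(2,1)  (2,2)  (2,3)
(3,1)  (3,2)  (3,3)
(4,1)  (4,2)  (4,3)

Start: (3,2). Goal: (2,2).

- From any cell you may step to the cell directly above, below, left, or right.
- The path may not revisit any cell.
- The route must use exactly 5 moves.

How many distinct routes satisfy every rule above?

4

Need simple routes of exactly 5 moves from (3,2) to (2,2) (Manhattan distance 1, so 2 moves are spent on a detour and 2 undoing it).
Enumerating: (3,2) (4,2) (4,1) (3,1) (2,1) (2,2) | (3,2) (4,2) (4,3) (3,3) (2,3) (2,2) | (3,2) (3,1) (2,1) (1,1) (1,2) (2,2) | (3,2) (3,3) (2,3) (1,3) (1,2) (2,2).
That gives 4 routes.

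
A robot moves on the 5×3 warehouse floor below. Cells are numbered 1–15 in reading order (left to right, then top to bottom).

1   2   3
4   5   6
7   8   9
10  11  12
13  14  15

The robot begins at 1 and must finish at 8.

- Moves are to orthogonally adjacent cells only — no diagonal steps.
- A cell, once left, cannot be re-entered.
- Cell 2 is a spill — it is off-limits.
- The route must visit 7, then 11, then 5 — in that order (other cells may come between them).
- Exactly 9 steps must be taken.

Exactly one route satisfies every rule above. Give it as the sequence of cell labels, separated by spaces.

1 4 7 10 11 12 9 6 5 8

The waypoints must appear in the order 7, 11, 5, with no cell reused.
Route from 1: 3× down (reaching 10), 2× right (reaching 12), 2× up (reaching 6), left to 5, down to 8 — 9 moves in all.
Check: order respected (7 at step 2, 11 at step 4, 5 at step 8); 9 moves as required.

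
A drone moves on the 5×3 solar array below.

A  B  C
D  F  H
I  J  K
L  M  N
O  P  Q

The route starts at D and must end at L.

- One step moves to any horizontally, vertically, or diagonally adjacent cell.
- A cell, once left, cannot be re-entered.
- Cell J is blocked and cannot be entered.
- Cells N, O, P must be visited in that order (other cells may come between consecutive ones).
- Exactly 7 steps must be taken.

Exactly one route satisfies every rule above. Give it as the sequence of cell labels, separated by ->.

The waypoints must appear in the order N, O, P, with no cell reused.
Route from D: right 1 to F, down-right 1 to K, down 1 to N, left 1 to M, down-left 1 to O, right 1 to P, up-left 1 to L — 7 moves in all.
Check: order respected (N at step 3, O at step 5, P at step 6); 7 moves as required.

D -> F -> K -> N -> M -> O -> P -> L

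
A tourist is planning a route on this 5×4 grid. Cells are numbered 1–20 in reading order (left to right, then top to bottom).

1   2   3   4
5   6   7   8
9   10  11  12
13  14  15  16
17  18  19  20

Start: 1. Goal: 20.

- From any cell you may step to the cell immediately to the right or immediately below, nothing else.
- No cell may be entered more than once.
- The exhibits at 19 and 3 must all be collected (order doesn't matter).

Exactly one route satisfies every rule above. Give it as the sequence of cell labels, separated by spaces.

1 2 3 7 11 15 19 20

Moves only go right or down, so the column and row indices never decrease.
Route from 1: right 2 to 3, down 4 to 19, right 1 to 20 — 7 moves in all.
Check: all required cells visited.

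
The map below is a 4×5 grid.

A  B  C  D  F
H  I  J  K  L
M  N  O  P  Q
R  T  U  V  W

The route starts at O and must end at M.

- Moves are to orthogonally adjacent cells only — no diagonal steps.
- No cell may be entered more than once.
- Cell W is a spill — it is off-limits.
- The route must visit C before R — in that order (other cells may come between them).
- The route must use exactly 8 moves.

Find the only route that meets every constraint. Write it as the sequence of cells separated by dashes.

O - J - C - B - I - N - T - R - M

The waypoints must appear in the order C, R, with no cell reused.
Route from O: up 2 to C, left 1 to B, down 3 to T, left 1 to R, up 1 to M — 8 moves in all.
Check: order respected (C at step 2, R at step 7); 8 moves as required.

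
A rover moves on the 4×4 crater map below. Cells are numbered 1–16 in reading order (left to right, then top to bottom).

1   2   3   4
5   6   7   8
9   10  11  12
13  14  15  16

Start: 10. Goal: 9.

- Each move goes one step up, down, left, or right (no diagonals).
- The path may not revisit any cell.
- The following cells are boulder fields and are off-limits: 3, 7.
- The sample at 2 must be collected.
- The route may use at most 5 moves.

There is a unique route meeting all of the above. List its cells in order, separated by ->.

The budget equals the shortest possible length, so every move has to be on a shortest route through the required cells.
Route from 10: 2× up (reaching 2), left to 1, 2× down (reaching 9) — 5 moves in all.
Check: all required cells visited; 5 ≤ 5 moves.

10 -> 6 -> 2 -> 1 -> 5 -> 9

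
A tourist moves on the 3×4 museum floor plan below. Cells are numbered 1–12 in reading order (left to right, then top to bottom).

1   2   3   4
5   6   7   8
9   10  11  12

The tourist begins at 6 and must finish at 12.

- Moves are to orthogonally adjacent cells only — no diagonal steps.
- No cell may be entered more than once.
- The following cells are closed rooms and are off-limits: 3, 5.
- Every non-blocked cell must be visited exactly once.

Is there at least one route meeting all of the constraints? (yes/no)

no

Cell 1 has only one open neighbour but is neither the start nor the goal, so a Hamiltonian route would have to both enter and leave it through the same neighbour — impossible without revisiting.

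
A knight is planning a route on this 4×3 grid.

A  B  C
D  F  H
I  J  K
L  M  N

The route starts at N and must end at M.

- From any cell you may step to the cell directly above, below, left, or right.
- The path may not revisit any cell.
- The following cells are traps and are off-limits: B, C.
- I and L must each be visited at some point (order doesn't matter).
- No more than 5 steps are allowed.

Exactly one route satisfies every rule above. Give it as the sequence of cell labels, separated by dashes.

The budget equals the shortest possible length, so every move has to be on a shortest route through the required cells.
Route from N: up to K, 2× left (reaching I), down to L, right to M — 5 moves in all.
Check: all required cells visited; 5 ≤ 5 moves.

N - K - J - I - L - M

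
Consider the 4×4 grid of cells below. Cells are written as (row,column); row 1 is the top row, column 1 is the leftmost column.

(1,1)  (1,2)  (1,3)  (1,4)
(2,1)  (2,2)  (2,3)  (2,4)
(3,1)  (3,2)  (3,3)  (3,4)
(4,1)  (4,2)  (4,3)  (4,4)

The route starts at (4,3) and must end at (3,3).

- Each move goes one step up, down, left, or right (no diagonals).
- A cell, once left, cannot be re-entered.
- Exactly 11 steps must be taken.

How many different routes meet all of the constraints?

Need simple routes of exactly 11 moves from (4,3) to (3,3) (Manhattan distance 1, so 5 moves are spent on a detour and 5 undoing it).
Branch systematically from the start, pruning whenever the remaining move budget drops below the Manhattan distance to (3,3) or differs from it in parity. Grouping the completions by first move — via (4,2): 25; via (4,4): 10 (no valid completion starts via (3,3)) — and summing: 25 + 10 = 35.
That gives 35 routes.

35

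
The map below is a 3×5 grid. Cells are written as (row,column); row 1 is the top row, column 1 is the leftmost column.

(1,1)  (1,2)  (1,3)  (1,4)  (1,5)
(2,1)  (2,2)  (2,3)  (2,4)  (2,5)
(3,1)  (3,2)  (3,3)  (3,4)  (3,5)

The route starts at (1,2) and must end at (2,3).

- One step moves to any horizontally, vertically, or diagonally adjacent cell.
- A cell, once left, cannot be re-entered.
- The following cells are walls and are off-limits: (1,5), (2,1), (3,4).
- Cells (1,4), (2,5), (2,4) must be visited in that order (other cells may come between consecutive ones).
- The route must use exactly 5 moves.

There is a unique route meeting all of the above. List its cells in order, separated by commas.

(1,2), (1,3), (1,4), (2,5), (2,4), (2,3)

The waypoints must appear in the order (1,4), (2,5), (2,4), with no cell reused.
Route from (1,2): right 2 to (1,4), down-right 1 to (2,5), left 2 to (2,3) — 5 moves in all.
Check: order respected ((1,4) at step 2, (2,5) at step 3, (2,4) at step 4); 5 moves as required.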